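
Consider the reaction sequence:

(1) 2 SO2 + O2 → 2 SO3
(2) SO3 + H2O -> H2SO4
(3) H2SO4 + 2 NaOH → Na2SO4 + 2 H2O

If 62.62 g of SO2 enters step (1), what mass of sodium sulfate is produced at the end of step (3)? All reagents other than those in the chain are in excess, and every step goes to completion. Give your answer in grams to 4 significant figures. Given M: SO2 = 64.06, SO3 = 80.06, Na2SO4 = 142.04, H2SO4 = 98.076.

n(SO2) = 62.62 / 64.06 = 0.97752 mol.
Reaction (1): SO2→SO3 ratio 2:2 ⇒ n(SO3) = 0.97752 mol.
Reaction (2): SO3→H2SO4 ratio 1:1 ⇒ n(H2SO4) = 0.97752 mol.
Reaction (3): H2SO4→Na2SO4 ratio 1:1 ⇒ n(Na2SO4) = 0.97752 mol.
Mass of Na2SO4 = 0.97752 × 142.04 = 138.85 g.

138.8 g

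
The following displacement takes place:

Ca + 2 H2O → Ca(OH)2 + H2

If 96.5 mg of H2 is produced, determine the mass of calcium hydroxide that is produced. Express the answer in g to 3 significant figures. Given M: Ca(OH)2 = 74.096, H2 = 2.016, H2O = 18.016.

Convert: 96.5 mg = 0.09650 g.
n(H2) = 0.09650 g / 2.016 g/mol = 0.04787 mol.
From the equation the H2:Ca(OH)2 mole ratio is 1:1, so n(Ca(OH)2) = 0.04787 × 1/1 = 0.04787 mol.
Mass of Ca(OH)2 = 0.04787 mol × 74.096 g/mol = 3.547 g.

3.55 g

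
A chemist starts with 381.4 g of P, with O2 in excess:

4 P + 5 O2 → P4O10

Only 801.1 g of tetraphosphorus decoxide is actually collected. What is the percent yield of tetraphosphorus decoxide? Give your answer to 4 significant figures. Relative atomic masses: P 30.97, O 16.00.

M(P) = 30.97 g/mol.
M(P4O10) = 4(30.97) + 10(16.00) = 283.88 g/mol.
n(P) = 381.40 g / 30.97 g/mol = 12.315 mol.
From the equation the P:P4O10 mole ratio is 4:1, so n(P4O10) = 12.315 × 1/4 = 3.0788 mol.
Mass of P4O10 = 3.0788 mol × 283.88 g/mol = 874.01 g.
This is the theoretical yield. Percent yield = 801.1 g / 874.01 g × 100% = 91.658%.

91.66 %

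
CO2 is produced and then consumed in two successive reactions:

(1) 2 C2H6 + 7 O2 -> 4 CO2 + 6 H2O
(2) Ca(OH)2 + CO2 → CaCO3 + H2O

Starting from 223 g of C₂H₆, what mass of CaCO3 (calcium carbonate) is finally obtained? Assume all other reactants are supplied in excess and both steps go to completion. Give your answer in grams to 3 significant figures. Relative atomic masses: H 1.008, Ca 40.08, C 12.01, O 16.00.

1480 g

M(C2H6) = 2(12.01) + 6(1.008) = 30.068 g/mol.
M(CaCO3) = 40.08 + 12.01 + 3(16.00) = 100.09 g/mol.
n(C2H6) = 223.0 / 30.068 = 7.417 mol.
Step 1 gives a 2:4 ratio of C2H6 to CO2, so n(CO2) = 14.83 mol.
In step 2 the CO2:CaCO3 ratio is 1:1, so n(CaCO3) = 14.83 mol.
Mass of CaCO3 = 14.83 × 100.09 = 1485 g.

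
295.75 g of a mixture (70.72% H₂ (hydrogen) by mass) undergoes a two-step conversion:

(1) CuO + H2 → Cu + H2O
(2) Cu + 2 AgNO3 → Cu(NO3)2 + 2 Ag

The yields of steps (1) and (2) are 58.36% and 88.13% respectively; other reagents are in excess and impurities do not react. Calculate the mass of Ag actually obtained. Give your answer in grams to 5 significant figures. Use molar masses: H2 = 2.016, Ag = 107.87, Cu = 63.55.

11512 g

Pure H2 = 295.75 × 0.7072 = 209.154 g.
n(H2) = 209.154 / 2.016 = 103.747 mol.
Step 1 (H2:Cu = 1:1): theoretical n(Cu) = 103.747 mol; at 58.36% yield, n(Cu) = 60.5469 mol.
Step 2 (Cu:Ag = 1:2): theoretical n(Ag) = 121.094 mol, so theoretical mass = 121.094 × 107.87 = 13062.4 g.
At 88.13% yield, actual mass of Ag = 13062.4 × 0.8813 = 11511.9 g.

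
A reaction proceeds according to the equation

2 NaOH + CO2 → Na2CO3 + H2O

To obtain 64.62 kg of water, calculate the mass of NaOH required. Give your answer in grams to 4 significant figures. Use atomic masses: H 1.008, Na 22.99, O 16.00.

286900 g

M(H2O) = 2(1.008) + 16.00 = 18.016 g/mol.
M(NaOH) = 22.99 + 16.00 + 1.008 = 39.998 g/mol.
Convert: 64.62 kg = 64620 g.
n(H2O) = 64620 g / 18.016 g/mol = 3586.8 mol.
From the equation the H2O:NaOH mole ratio is 1:2, so n(NaOH) = 3586.8 × 2/1 = 7173.6 mol.
Mass of NaOH = 7173.6 mol × 39.998 g/mol = 286930 g.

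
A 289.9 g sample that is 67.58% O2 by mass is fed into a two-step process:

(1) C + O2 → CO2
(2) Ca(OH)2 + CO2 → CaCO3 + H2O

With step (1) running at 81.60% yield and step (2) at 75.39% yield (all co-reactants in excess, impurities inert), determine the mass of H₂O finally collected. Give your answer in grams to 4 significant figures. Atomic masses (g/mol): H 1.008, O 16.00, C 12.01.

67.85 g

Pure O2 = 289.9 × 0.6758 = 195.91 g.
M(O2) = 2(16.00) = 32.00 g/mol.
M(H2O) = 2(1.008) + 16.00 = 18.016 g/mol.
n(O2) = 195.91 / 32.00 = 6.1223 mol.
Step 1 (O2:CO2 = 1:1): theoretical n(CO2) = 6.1223 mol; at 81.60% yield, n(CO2) = 4.9958 mol.
Step 2 (CO2:H2O = 1:1): theoretical n(H2O) = 4.9958 mol, so theoretical mass = 4.9958 × 18.016 = 90.005 g.
At 75.39% yield, actual mass of H2O = 90.005 × 0.7539 = 67.855 g.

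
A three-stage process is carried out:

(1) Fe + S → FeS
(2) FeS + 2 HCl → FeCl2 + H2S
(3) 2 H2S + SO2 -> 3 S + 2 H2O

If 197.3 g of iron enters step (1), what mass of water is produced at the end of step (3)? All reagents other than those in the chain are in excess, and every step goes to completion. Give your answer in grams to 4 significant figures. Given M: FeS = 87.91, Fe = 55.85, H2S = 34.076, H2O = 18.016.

n(Fe) = 197.3 / 55.85 = 3.5327 mol.
Reaction (1): Fe→FeS ratio 1:1 ⇒ n(FeS) = 3.5327 mol.
Reaction (2): FeS→H2S ratio 1:1 ⇒ n(H2S) = 3.5327 mol.
Reaction (3): H2S→H2O ratio 2:2 ⇒ n(H2O) = 3.5327 mol.
Mass of H2O = 3.5327 × 18.016 = 63.645 g.

63.64 g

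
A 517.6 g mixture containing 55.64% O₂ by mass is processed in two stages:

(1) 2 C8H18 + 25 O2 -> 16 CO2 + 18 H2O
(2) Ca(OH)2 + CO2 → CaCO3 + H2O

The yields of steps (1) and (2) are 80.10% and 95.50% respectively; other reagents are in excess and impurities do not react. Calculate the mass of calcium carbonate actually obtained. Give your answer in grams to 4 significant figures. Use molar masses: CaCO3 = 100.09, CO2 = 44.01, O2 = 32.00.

441.0 g

Pure O2 = 517.6 × 0.5564 = 287.99 g.
n(O2) = 287.99 / 32.00 = 8.9998 mol.
Step 1 (O2:CO2 = 25:16): theoretical n(CO2) = 5.7599 mol; at 80.10% yield, n(CO2) = 4.6136 mol.
Step 2 (CO2:CaCO3 = 1:1): theoretical n(CaCO3) = 4.6136 mol, so theoretical mass = 4.6136 × 100.09 = 461.78 g.
At 95.50% yield, actual mass of CaCO3 = 461.78 × 0.9550 = 441.00 g.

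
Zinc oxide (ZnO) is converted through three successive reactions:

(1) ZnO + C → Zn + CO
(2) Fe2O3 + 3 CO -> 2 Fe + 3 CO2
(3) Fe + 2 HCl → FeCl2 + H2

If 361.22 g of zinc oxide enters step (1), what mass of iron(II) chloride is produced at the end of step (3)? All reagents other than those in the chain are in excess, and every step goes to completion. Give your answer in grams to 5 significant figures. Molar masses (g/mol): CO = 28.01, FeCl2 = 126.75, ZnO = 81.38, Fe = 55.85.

n(ZnO) = 361.22 / 81.38 = 4.43868 mol.
Reaction (1): ZnO→CO ratio 1:1 ⇒ n(CO) = 4.43868 mol.
Reaction (2): CO→Fe ratio 3:2 ⇒ n(Fe) = 2.95912 mol.
Reaction (3): Fe→FeCl2 ratio 1:1 ⇒ n(FeCl2) = 2.95912 mol.
Mass of FeCl2 = 2.95912 × 126.75 = 375.069 g.

375.07 g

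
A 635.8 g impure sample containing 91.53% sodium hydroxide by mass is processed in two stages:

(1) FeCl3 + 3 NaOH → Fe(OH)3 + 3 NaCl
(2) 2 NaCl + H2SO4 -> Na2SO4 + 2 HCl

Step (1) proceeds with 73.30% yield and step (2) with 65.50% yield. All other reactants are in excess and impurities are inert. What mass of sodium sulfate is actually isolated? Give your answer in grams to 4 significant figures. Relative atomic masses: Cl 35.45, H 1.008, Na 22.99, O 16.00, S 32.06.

496.1 g

Pure NaOH = 635.8 × 0.9153 = 581.95 g.
M(NaOH) = 22.99 + 16.00 + 1.008 = 39.998 g/mol.
M(Na2SO4) = 2(22.99) + 32.06 + 4(16.00) = 142.04 g/mol.
n(NaOH) = 581.95 / 39.998 = 14.549 mol.
Step 1 (NaOH:NaCl = 3:3): theoretical n(NaCl) = 14.549 mol; at 73.30% yield, n(NaCl) = 10.665 mol.
Step 2 (NaCl:Na2SO4 = 2:1): theoretical n(Na2SO4) = 5.3324 mol, so theoretical mass = 5.3324 × 142.04 = 757.41 g.
At 65.50% yield, actual mass of Na2SO4 = 757.41 × 0.6550 = 496.10 g.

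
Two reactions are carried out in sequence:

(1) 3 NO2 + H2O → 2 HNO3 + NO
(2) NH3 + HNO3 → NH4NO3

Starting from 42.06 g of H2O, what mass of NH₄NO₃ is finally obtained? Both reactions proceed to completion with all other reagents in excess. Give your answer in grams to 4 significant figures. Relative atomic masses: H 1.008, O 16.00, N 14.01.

373.8 g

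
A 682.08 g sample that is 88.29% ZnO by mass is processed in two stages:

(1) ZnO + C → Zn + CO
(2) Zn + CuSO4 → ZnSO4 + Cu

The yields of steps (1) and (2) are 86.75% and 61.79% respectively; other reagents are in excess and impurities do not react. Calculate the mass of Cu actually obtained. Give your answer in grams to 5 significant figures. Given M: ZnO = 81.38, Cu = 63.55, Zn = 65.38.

252.08 g

Pure ZnO = 682.08 × 0.8829 = 602.208 g.
n(ZnO) = 602.208 / 81.38 = 7.39996 mol.
Step 1 (ZnO:Zn = 1:1): theoretical n(Zn) = 7.39996 mol; at 86.75% yield, n(Zn) = 6.41946 mol.
Step 2 (Zn:Cu = 1:1): theoretical n(Cu) = 6.41946 mol, so theoretical mass = 6.41946 × 63.55 = 407.957 g.
At 61.79% yield, actual mass of Cu = 407.957 × 0.6179 = 252.077 g.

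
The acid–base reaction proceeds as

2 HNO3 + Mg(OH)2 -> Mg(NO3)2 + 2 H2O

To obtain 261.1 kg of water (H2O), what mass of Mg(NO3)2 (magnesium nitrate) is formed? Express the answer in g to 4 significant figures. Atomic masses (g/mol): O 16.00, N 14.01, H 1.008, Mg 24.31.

M(H2O) = 2(1.008) + 16.00 = 18.016 g/mol.
M(Mg(NO3)2) = 24.31 + 2(14.01) + 6(16.00) = 148.33 g/mol.
Convert: 261.1 kg = 261100 g.
n(H2O) = 261100 g / 18.016 g/mol = 14493 mol.
From the equation the H2O:Mg(NO3)2 mole ratio is 2:1, so n(Mg(NO3)2) = 14493 × 1/2 = 7246.3 mol.
Mass of Mg(NO3)2 = 7246.3 mol × 148.33 g/mol = 1.0748 × 10^6 g.

1075000 g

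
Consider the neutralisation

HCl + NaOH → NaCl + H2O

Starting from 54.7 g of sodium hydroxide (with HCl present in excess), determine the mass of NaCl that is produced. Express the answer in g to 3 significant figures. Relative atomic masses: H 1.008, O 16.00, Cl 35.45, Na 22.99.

79.9 g

M(NaOH) = 22.99 + 16.00 + 1.008 = 39.998 g/mol.
M(NaCl) = 22.99 + 35.45 = 58.44 g/mol.
n(NaOH) = 54.70 g / 39.998 g/mol = 1.368 mol.
From the equation the NaOH:NaCl mole ratio is 1:1, so n(NaCl) = 1.368 × 1/1 = 1.368 mol.
Mass of NaCl = 1.368 mol × 58.44 g/mol = 79.92 g.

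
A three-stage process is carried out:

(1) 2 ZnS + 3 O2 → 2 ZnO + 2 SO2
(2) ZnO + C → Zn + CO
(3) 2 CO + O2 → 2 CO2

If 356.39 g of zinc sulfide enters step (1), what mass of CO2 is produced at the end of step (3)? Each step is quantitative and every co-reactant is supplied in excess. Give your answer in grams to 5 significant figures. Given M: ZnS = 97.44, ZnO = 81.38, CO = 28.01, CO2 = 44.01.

n(ZnS) = 356.39 / 97.44 = 3.65753 mol.
Reaction (1): ZnS→ZnO ratio 2:2 ⇒ n(ZnO) = 3.65753 mol.
Reaction (2): ZnO→CO ratio 1:1 ⇒ n(CO) = 3.65753 mol.
Reaction (3): CO→CO2 ratio 2:2 ⇒ n(CO2) = 3.65753 mol.
Mass of CO2 = 3.65753 × 44.01 = 160.968 g.

160.97 g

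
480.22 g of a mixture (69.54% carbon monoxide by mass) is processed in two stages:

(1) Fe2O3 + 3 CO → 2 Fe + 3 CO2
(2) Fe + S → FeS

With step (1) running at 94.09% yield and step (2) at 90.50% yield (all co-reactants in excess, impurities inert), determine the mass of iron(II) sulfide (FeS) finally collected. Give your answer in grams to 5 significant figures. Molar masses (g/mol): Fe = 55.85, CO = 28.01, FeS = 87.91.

594.98 g

Pure CO = 480.22 × 0.6954 = 333.945 g.
n(CO) = 333.945 / 28.01 = 11.9223 mol.
Step 1 (CO:Fe = 3:2): theoretical n(Fe) = 7.94823 mol; at 94.09% yield, n(Fe) = 7.47849 mol.
Step 2 (Fe:FeS = 1:1): theoretical n(FeS) = 7.47849 mol, so theoretical mass = 7.47849 × 87.91 = 657.434 g.
At 90.50% yield, actual mass of FeS = 657.434 × 0.9050 = 594.978 g.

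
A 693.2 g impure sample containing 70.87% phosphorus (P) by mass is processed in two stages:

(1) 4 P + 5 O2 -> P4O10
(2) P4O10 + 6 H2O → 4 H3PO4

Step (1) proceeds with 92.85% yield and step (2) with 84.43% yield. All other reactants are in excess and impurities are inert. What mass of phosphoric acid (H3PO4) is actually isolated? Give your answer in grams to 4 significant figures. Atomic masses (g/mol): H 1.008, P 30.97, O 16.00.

1219 g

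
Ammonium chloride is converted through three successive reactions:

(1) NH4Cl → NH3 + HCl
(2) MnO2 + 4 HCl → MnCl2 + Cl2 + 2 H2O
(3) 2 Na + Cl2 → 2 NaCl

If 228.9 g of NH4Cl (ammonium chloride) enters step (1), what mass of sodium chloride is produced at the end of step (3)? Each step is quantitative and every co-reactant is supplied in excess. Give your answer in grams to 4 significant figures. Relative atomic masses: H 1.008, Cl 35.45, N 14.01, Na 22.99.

M(NH4Cl) = 14.01 + 4(1.008) + 35.45 = 53.492 g/mol.
M(NaCl) = 22.99 + 35.45 = 58.44 g/mol.
n(NH4Cl) = 228.9 / 53.492 = 4.2791 mol.
Reaction (1): NH4Cl→HCl ratio 1:1 ⇒ n(HCl) = 4.2791 mol.
Reaction (2): HCl→Cl2 ratio 4:1 ⇒ n(Cl2) = 1.0698 mol.
Reaction (3): Cl2→NaCl ratio 1:2 ⇒ n(NaCl) = 2.1396 mol.
Mass of NaCl = 2.1396 × 58.44 = 125.04 g.

125.0 g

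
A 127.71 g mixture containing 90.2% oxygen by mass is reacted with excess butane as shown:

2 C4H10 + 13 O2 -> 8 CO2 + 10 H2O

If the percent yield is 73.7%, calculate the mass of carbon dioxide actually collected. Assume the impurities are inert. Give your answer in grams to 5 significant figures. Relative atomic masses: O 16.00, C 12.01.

71.853 g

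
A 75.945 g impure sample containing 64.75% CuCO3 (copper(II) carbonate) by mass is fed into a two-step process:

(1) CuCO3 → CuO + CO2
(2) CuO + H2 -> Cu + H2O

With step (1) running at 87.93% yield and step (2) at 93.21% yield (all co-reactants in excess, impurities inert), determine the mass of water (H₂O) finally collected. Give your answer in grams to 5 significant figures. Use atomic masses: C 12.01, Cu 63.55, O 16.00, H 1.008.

Pure CuCO3 = 75.945 × 0.6475 = 49.1744 g.
M(CuCO3) = 63.55 + 12.01 + 3(16.00) = 123.56 g/mol.
M(H2O) = 2(1.008) + 16.00 = 18.016 g/mol.
n(CuCO3) = 49.1744 / 123.56 = 0.397980 mol.
Step 1 (CuCO3:CuO = 1:1): theoretical n(CuO) = 0.397980 mol; at 87.93% yield, n(CuO) = 0.349944 mol.
Step 2 (CuO:H2O = 1:1): theoretical n(H2O) = 0.349944 mol, so theoretical mass = 0.349944 × 18.016 = 6.30459 g.
At 93.21% yield, actual mass of H2O = 6.30459 × 0.9321 = 5.87650 g.

5.8765 g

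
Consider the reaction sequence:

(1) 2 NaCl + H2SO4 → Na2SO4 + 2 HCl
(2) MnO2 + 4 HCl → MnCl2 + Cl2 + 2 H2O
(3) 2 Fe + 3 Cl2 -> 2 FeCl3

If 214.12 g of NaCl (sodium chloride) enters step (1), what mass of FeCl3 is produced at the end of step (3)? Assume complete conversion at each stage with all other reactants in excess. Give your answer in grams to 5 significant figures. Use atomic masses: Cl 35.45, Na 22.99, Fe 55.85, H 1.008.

99.048 g

M(NaCl) = 22.99 + 35.45 = 58.44 g/mol.
M(FeCl3) = 55.85 + 3(35.45) = 162.20 g/mol.
n(NaCl) = 214.12 / 58.44 = 3.66393 mol.
Reaction (1): NaCl→HCl ratio 2:2 ⇒ n(HCl) = 3.66393 mol.
Reaction (2): HCl→Cl2 ratio 4:1 ⇒ n(Cl2) = 0.915982 mol.
Reaction (3): Cl2→FeCl3 ratio 3:2 ⇒ n(FeCl3) = 0.610655 mol.
Mass of FeCl3 = 0.610655 × 162.20 = 99.0482 g.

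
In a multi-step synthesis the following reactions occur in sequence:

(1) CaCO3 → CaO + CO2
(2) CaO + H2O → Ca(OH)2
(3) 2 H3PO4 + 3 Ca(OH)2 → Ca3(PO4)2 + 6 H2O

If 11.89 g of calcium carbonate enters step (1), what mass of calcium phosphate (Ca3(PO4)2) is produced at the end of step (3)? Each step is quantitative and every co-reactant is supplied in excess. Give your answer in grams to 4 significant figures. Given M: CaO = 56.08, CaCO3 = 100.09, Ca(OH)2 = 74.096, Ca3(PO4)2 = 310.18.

12.28 g

n(CaCO3) = 11.89 / 100.09 = 0.11879 mol.
Reaction (1): CaCO3→CaO ratio 1:1 ⇒ n(CaO) = 0.11879 mol.
Reaction (2): CaO→Ca(OH)2 ratio 1:1 ⇒ n(Ca(OH)2) = 0.11879 mol.
Reaction (3): Ca(OH)2→Ca3(PO4)2 ratio 3:1 ⇒ n(Ca3(PO4)2) = 0.039598 mol.
Mass of Ca3(PO4)2 = 0.039598 × 310.18 = 12.282 g.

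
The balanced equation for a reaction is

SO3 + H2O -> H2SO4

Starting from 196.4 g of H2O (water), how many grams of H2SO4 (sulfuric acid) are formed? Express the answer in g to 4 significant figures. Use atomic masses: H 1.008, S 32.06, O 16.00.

1069 g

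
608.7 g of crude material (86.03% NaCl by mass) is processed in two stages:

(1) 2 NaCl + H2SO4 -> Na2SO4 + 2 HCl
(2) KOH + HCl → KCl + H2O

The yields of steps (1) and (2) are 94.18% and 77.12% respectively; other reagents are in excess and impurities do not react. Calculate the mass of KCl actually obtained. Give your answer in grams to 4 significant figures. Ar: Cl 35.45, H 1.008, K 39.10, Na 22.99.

Pure NaCl = 608.7 × 0.8603 = 523.66 g.
M(NaCl) = 22.99 + 35.45 = 58.44 g/mol.
M(KCl) = 39.10 + 35.45 = 74.55 g/mol.
n(NaCl) = 523.66 / 58.44 = 8.9607 mol.
Step 1 (NaCl:HCl = 2:2): theoretical n(HCl) = 8.9607 mol; at 94.18% yield, n(HCl) = 8.4392 mol.
Step 2 (HCl:KCl = 1:1): theoretical n(KCl) = 8.4392 mol, so theoretical mass = 8.4392 × 74.55 = 629.14 g.
At 77.12% yield, actual mass of KCl = 629.14 × 0.7712 = 485.20 g.

485.2 g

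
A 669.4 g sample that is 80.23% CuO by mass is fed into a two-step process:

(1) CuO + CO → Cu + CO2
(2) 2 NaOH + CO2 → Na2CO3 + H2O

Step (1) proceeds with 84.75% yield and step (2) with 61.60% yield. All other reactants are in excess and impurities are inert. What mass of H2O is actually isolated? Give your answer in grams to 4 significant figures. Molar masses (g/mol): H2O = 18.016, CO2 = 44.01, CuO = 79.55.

Pure CuO = 669.4 × 0.8023 = 537.06 g.
n(CuO) = 537.06 / 79.55 = 6.7512 mol.
Step 1 (CuO:CO2 = 1:1): theoretical n(CO2) = 6.7512 mol; at 84.75% yield, n(CO2) = 5.7217 mol.
Step 2 (CO2:H2O = 1:1): theoretical n(H2O) = 5.7217 mol, so theoretical mass = 5.7217 × 18.016 = 103.08 g.
At 61.60% yield, actual mass of H2O = 103.08 × 0.6160 = 63.498 g.

63.50 g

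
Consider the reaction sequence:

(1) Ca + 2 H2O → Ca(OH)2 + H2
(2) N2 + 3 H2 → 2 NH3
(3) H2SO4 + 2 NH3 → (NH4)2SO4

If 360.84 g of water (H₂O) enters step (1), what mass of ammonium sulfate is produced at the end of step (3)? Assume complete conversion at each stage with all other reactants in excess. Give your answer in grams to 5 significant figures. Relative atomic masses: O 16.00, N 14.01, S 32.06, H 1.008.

441.12 g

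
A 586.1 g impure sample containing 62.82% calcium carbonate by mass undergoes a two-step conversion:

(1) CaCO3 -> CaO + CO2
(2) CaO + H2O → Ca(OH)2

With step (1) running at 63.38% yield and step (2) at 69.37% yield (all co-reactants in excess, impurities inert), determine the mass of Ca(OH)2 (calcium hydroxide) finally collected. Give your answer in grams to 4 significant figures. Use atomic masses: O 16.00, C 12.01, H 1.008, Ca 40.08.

119.8 g

Pure CaCO3 = 586.1 × 0.6282 = 368.19 g.
M(CaCO3) = 40.08 + 12.01 + 3(16.00) = 100.09 g/mol.
M(Ca(OH)2) = 40.08 + 2(16.00) + 2(1.008) = 74.096 g/mol.
n(CaCO3) = 368.19 / 100.09 = 3.6786 mol.
Step 1 (CaCO3:CaO = 1:1): theoretical n(CaO) = 3.6786 mol; at 63.38% yield, n(CaO) = 2.3315 mol.
Step 2 (CaO:Ca(OH)2 = 1:1): theoretical n(Ca(OH)2) = 2.3315 mol, so theoretical mass = 2.3315 × 74.096 = 172.75 g.
At 69.37% yield, actual mass of Ca(OH)2 = 172.75 × 0.6937 = 119.84 g.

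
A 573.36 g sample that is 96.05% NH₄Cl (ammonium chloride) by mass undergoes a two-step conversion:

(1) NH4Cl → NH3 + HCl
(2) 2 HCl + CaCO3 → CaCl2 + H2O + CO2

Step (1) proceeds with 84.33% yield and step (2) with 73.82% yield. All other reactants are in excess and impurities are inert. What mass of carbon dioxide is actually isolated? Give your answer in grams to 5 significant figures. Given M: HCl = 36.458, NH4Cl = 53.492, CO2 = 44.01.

141.03 g

Pure NH4Cl = 573.36 × 0.9605 = 550.712 g.
n(NH4Cl) = 550.712 / 53.492 = 10.2952 mol.
Step 1 (NH4Cl:HCl = 1:1): theoretical n(HCl) = 10.2952 mol; at 84.33% yield, n(HCl) = 8.68196 mol.
Step 2 (HCl:CO2 = 2:1): theoretical n(CO2) = 4.34098 mol, so theoretical mass = 4.34098 × 44.01 = 191.047 g.
At 73.82% yield, actual mass of CO2 = 191.047 × 0.7382 = 141.031 g.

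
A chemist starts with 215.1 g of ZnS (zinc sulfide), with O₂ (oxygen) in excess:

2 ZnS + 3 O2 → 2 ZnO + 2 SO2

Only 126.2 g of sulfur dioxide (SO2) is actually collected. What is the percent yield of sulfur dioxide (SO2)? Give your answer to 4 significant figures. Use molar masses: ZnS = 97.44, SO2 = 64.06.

89.24 %

n(ZnS) = 215.10 g / 97.44 g/mol = 2.2075 mol.
From the equation the ZnS:SO2 mole ratio is 2:2, so n(SO2) = 2.2075 × 2/2 = 2.2075 mol.
Mass of SO2 = 2.2075 mol × 64.06 g/mol = 141.41 g.
This is the theoretical yield. Percent yield = 126.2 g / 141.41 g × 100% = 89.242%.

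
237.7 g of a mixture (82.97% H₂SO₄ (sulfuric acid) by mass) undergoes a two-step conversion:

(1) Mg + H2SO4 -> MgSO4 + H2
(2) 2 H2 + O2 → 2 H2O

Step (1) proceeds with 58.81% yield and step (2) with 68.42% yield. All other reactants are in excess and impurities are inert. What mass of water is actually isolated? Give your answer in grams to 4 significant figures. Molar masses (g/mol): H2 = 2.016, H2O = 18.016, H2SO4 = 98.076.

Pure H2SO4 = 237.7 × 0.8297 = 197.22 g.
n(H2SO4) = 197.22 / 98.076 = 2.0109 mol.
Step 1 (H2SO4:H2 = 1:1): theoretical n(H2) = 2.0109 mol; at 58.81% yield, n(H2) = 1.1826 mol.
Step 2 (H2:H2O = 2:2): theoretical n(H2O) = 1.1826 mol, so theoretical mass = 1.1826 × 18.016 = 21.306 g.
At 68.42% yield, actual mass of H2O = 21.306 × 0.6842 = 14.577 g.

14.58 g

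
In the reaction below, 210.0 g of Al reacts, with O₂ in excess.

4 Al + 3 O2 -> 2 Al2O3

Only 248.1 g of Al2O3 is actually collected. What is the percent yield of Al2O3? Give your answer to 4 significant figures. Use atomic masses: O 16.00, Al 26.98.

M(Al) = 26.98 g/mol.
M(Al2O3) = 2(26.98) + 3(16.00) = 101.96 g/mol.
n(Al) = 210.00 g / 26.98 g/mol = 7.7835 mol.
From the equation the Al:Al2O3 mole ratio is 4:2, so n(Al2O3) = 7.7835 × 2/4 = 3.8918 mol.
Mass of Al2O3 = 3.8918 mol × 101.96 g/mol = 396.81 g.
This is the theoretical yield. Percent yield = 248.1 g / 396.81 g × 100% = 62.524%.

62.52 %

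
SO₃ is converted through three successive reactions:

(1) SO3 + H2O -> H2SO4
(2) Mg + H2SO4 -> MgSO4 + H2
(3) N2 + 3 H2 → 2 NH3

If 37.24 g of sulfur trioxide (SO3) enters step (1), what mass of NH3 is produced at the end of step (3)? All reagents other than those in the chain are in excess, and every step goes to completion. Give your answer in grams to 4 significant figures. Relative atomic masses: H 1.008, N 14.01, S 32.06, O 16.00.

5.282 g

M(SO3) = 32.06 + 3(16.00) = 80.06 g/mol.
M(NH3) = 14.01 + 3(1.008) = 17.034 g/mol.
n(SO3) = 37.24 / 80.06 = 0.46515 mol.
Reaction (1): SO3→H2SO4 ratio 1:1 ⇒ n(H2SO4) = 0.46515 mol.
Reaction (2): H2SO4→H2 ratio 1:1 ⇒ n(H2) = 0.46515 mol.
Reaction (3): H2→NH3 ratio 3:2 ⇒ n(NH3) = 0.31010 mol.
Mass of NH3 = 0.31010 × 17.034 = 5.2823 g.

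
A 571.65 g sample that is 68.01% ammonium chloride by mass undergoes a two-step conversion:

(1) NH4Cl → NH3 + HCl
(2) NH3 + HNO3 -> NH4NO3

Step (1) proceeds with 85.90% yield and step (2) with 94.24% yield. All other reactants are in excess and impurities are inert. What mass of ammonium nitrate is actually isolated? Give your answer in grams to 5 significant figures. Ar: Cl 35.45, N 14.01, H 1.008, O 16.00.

470.99 g

Pure NH4Cl = 571.65 × 0.6801 = 388.779 g.
M(NH4Cl) = 14.01 + 4(1.008) + 35.45 = 53.492 g/mol.
M(NH4NO3) = 2(14.01) + 4(1.008) + 3(16.00) = 80.052 g/mol.
n(NH4Cl) = 388.779 / 53.492 = 7.26799 mol.
Step 1 (NH4Cl:NH3 = 1:1): theoretical n(NH3) = 7.26799 mol; at 85.90% yield, n(NH3) = 6.24320 mol.
Step 2 (NH3:NH4NO3 = 1:1): theoretical n(NH4NO3) = 6.24320 mol, so theoretical mass = 6.24320 × 80.052 = 499.781 g.
At 94.24% yield, actual mass of NH4NO3 = 499.781 × 0.9424 = 470.993 g.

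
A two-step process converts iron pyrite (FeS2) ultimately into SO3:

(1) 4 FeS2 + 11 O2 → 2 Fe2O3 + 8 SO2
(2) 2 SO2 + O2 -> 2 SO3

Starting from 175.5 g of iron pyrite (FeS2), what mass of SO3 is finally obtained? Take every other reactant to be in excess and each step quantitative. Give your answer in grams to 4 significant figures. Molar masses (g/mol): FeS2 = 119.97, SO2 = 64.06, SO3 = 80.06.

234.2 g

n(FeS2) = 175.50 / 119.97 = 1.4629 mol.
Step 1 gives a 4:8 ratio of FeS2 to SO2, so n(SO2) = 2.9257 mol.
In step 2 the SO2:SO3 ratio is 2:2, so n(SO3) = 2.9257 mol.
Mass of SO3 = 2.9257 × 80.06 = 234.23 g.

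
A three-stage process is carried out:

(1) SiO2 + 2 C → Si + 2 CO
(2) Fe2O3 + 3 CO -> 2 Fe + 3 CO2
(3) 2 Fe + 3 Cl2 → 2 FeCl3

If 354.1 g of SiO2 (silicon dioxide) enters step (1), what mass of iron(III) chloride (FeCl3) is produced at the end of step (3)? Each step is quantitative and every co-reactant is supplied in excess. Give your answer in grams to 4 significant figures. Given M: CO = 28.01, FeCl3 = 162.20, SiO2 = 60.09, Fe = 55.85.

n(SiO2) = 354.1 / 60.09 = 5.8928 mol.
Reaction (1): SiO2→CO ratio 1:2 ⇒ n(CO) = 11.786 mol.
Reaction (2): CO→Fe ratio 3:2 ⇒ n(Fe) = 7.8571 mol.
Reaction (3): Fe→FeCl3 ratio 2:2 ⇒ n(FeCl3) = 7.8571 mol.
Mass of FeCl3 = 7.8571 × 162.20 = 1274.4 g.

1274 g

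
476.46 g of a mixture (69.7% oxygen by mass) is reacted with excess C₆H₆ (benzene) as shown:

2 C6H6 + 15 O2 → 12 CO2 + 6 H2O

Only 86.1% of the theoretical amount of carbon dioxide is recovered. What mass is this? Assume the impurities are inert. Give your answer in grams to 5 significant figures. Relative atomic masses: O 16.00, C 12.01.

Pure O2 available = 476.46 g × 0.697 = 332.093 g.
M(O2) = 2(16.00) = 32.00 g/mol.
M(CO2) = 12.01 + 2(16.00) = 44.01 g/mol.
n(O2) = 332.093 g / 32.00 g/mol = 10.3779 mol.
From the equation the O2:CO2 mole ratio is 15:12, so n(CO2) = 10.3779 × 12/15 = 8.30232 mol.
Mass of CO2 = 8.30232 mol × 44.01 g/mol = 365.385 g.
Actual mass collected = 365.385 g × 0.861 = 314.596 g.

314.60 g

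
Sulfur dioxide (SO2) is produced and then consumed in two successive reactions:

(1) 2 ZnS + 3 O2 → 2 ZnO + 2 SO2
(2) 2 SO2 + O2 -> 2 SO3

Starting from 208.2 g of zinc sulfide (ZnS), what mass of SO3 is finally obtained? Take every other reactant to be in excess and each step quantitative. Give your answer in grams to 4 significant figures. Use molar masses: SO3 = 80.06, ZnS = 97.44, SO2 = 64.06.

n(ZnS) = 208.20 / 97.44 = 2.1367 mol.
Step 1 gives a 2:2 ratio of ZnS to SO2, so n(SO2) = 2.1367 mol.
In step 2 the SO2:SO3 ratio is 2:2, so n(SO3) = 2.1367 mol.
Mass of SO3 = 2.1367 × 80.06 = 171.06 g.

171.1 g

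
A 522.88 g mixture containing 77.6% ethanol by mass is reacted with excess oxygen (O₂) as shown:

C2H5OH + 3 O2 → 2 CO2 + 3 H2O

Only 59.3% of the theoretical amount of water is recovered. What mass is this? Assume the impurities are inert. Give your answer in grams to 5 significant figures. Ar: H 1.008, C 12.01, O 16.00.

282.29 g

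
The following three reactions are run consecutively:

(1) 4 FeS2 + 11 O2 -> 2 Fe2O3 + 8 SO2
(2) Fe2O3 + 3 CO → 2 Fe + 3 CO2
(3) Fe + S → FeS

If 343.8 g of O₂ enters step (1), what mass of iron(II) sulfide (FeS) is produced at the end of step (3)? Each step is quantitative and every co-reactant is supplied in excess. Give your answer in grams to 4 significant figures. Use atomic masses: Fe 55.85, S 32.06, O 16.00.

343.4 g

M(O2) = 2(16.00) = 32.00 g/mol.
M(FeS) = 55.85 + 32.06 = 87.91 g/mol.
n(O2) = 343.8 / 32.00 = 10.744 mol.
Reaction (1): O2→Fe2O3 ratio 11:2 ⇒ n(Fe2O3) = 1.9534 mol.
Reaction (2): Fe2O3→Fe ratio 1:2 ⇒ n(Fe) = 3.9068 mol.
Reaction (3): Fe→FeS ratio 1:1 ⇒ n(FeS) = 3.9068 mol.
Mass of FeS = 3.9068 × 87.91 = 343.45 g.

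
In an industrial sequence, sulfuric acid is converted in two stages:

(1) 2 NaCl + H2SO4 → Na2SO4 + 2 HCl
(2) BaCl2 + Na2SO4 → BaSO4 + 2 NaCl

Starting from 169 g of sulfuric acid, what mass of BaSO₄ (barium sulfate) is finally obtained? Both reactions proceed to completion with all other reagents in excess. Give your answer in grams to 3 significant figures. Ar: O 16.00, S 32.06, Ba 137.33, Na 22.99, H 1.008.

402 g

M(H2SO4) = 2(1.008) + 32.06 + 4(16.00) = 98.076 g/mol.
M(BaSO4) = 137.33 + 32.06 + 4(16.00) = 233.39 g/mol.
n(H2SO4) = 169.0 / 98.076 = 1.723 mol.
Step 1 gives a 1:1 ratio of H2SO4 to Na2SO4, so n(Na2SO4) = 1.723 mol.
In step 2 the Na2SO4:BaSO4 ratio is 1:1, so n(BaSO4) = 1.723 mol.
Mass of BaSO4 = 1.723 × 233.39 = 402.2 g.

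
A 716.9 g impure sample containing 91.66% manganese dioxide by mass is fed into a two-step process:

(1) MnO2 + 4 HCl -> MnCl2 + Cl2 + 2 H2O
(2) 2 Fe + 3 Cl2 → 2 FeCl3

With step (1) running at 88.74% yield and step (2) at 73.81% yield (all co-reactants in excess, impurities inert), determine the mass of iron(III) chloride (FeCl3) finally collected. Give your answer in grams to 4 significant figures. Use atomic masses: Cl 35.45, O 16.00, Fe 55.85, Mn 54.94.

535.3 g

Pure MnO2 = 716.9 × 0.9166 = 657.11 g.
M(MnO2) = 54.94 + 2(16.00) = 86.94 g/mol.
M(FeCl3) = 55.85 + 3(35.45) = 162.20 g/mol.
n(MnO2) = 657.11 / 86.94 = 7.5582 mol.
Step 1 (MnO2:Cl2 = 1:1): theoretical n(Cl2) = 7.5582 mol; at 88.74% yield, n(Cl2) = 6.7072 mol.
Step 2 (Cl2:FeCl3 = 3:2): theoretical n(FeCl3) = 4.4714 mol, so theoretical mass = 4.4714 × 162.20 = 725.27 g.
At 73.81% yield, actual mass of FeCl3 = 725.27 × 0.7381 = 535.32 g.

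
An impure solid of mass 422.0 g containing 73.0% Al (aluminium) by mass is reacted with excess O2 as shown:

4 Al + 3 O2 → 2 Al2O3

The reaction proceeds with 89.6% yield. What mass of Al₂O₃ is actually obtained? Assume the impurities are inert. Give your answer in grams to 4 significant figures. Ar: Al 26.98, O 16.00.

521.6 g

Pure Al available = 422.0 g × 0.730 = 308.06 g.
M(Al) = 26.98 g/mol.
M(Al2O3) = 2(26.98) + 3(16.00) = 101.96 g/mol.
n(Al) = 308.06 g / 26.98 g/mol = 11.418 mol.
From the equation the Al:Al2O3 mole ratio is 4:2, so n(Al2O3) = 11.418 × 2/4 = 5.7090 mol.
Mass of Al2O3 = 5.7090 mol × 101.96 g/mol = 582.09 g.
Actual mass collected = 582.09 g × 0.896 = 521.56 g.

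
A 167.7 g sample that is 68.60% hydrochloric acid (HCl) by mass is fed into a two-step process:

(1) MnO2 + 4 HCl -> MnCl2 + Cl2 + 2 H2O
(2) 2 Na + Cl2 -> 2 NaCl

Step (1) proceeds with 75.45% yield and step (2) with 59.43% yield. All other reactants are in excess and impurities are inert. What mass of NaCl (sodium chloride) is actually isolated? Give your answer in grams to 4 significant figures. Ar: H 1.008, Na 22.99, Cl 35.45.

41.34 g

Pure HCl = 167.7 × 0.6860 = 115.04 g.
M(HCl) = 1.008 + 35.45 = 36.458 g/mol.
M(NaCl) = 22.99 + 35.45 = 58.44 g/mol.
n(HCl) = 115.04 / 36.458 = 3.1555 mol.
Step 1 (HCl:Cl2 = 4:1): theoretical n(Cl2) = 0.78887 mol; at 75.45% yield, n(Cl2) = 0.59520 mol.
Step 2 (Cl2:NaCl = 1:2): theoretical n(NaCl) = 1.1904 mol, so theoretical mass = 1.1904 × 58.44 = 69.567 g.
At 59.43% yield, actual mass of NaCl = 69.567 × 0.5943 = 41.344 g.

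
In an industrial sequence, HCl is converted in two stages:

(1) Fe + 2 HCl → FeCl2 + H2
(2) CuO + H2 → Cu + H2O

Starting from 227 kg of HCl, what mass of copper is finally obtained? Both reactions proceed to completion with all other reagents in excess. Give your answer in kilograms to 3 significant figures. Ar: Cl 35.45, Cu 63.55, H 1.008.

M(HCl) = 1.008 + 35.45 = 36.458 g/mol.
M(Cu) = 63.55 g/mol.
227 kg = 227000 g.
n(HCl) = 227000 / 36.458 = 6226 mol.
Step 1 gives a 2:1 ratio of HCl to H2, so n(H2) = 3113 mol.
In step 2 the H2:Cu ratio is 1:1, so n(Cu) = 3113 mol.
Mass of Cu = 3113 × 63.55 = 197800 g = 198 kg.

198 kg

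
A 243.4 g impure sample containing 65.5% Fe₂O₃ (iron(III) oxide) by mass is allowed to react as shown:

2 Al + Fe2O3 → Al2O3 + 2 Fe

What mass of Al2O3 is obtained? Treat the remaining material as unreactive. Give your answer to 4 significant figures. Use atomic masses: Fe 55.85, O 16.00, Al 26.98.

Mass of pure Fe2O3 = 243.4 g × 0.655 = 159.43 g.
M(Fe2O3) = 2(55.85) + 3(16.00) = 159.70 g/mol.
M(Al2O3) = 2(26.98) + 3(16.00) = 101.96 g/mol.
n(Fe2O3) = 159.43 g / 159.70 g/mol = 0.99829 mol.
From the equation the Fe2O3:Al2O3 mole ratio is 1:1, so n(Al2O3) = 0.99829 × 1/1 = 0.99829 mol.
Mass of Al2O3 = 0.99829 mol × 101.96 g/mol = 101.79 g.

101.8 g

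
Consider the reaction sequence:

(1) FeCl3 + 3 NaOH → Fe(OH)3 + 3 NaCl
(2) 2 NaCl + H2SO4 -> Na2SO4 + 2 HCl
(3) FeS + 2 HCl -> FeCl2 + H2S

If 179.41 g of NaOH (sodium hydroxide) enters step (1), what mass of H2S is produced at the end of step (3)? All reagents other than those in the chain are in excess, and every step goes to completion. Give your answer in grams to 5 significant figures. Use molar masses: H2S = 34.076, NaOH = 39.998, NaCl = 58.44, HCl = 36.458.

76.424 g

n(NaOH) = 179.41 / 39.998 = 4.48547 mol.
Reaction (1): NaOH→NaCl ratio 3:3 ⇒ n(NaCl) = 4.48547 mol.
Reaction (2): NaCl→HCl ratio 2:2 ⇒ n(HCl) = 4.48547 mol.
Reaction (3): HCl→H2S ratio 2:1 ⇒ n(H2S) = 2.24274 mol.
Mass of H2S = 2.24274 × 34.076 = 76.4235 g.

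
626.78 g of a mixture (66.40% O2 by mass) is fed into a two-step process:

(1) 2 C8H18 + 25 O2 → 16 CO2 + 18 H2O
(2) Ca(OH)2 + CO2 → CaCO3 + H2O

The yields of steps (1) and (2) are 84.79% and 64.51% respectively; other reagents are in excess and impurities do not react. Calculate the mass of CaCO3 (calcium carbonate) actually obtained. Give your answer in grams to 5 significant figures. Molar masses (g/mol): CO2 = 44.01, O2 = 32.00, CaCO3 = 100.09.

Pure O2 = 626.78 × 0.6640 = 416.182 g.
n(O2) = 416.182 / 32.00 = 13.0057 mol.
Step 1 (O2:CO2 = 25:16): theoretical n(CO2) = 8.32364 mol; at 84.79% yield, n(CO2) = 7.05761 mol.
Step 2 (CO2:CaCO3 = 1:1): theoretical n(CaCO3) = 7.05761 mol, so theoretical mass = 7.05761 × 100.09 = 706.396 g.
At 64.51% yield, actual mass of CaCO3 = 706.396 × 0.6451 = 455.696 g.

455.70 g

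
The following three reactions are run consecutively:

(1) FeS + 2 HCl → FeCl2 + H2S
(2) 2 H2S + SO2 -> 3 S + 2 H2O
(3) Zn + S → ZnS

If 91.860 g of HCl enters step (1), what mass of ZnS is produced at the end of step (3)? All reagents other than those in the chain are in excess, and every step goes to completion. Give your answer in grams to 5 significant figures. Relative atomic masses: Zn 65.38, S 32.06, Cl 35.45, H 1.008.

M(HCl) = 1.008 + 35.45 = 36.458 g/mol.
M(ZnS) = 65.38 + 32.06 = 97.44 g/mol.
n(HCl) = 91.860 / 36.458 = 2.51961 mol.
Reaction (1): HCl→H2S ratio 2:1 ⇒ n(H2S) = 1.25981 mol.
Reaction (2): H2S→S ratio 2:3 ⇒ n(S) = 1.88971 mol.
Reaction (3): S→ZnS ratio 1:1 ⇒ n(ZnS) = 1.88971 mol.
Mass of ZnS = 1.88971 × 97.44 = 184.133 g.

184.13 g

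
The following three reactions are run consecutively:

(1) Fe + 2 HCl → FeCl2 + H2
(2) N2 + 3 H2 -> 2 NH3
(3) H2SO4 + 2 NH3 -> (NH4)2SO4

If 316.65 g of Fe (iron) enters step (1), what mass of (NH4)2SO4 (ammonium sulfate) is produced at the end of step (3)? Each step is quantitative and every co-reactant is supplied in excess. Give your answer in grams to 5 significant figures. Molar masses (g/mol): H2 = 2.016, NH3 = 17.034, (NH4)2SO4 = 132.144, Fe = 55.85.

249.74 g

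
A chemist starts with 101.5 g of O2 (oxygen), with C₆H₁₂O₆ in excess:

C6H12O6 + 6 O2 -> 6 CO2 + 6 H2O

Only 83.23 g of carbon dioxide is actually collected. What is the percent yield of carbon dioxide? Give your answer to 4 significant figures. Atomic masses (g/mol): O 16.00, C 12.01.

59.62 %

M(O2) = 2(16.00) = 32.00 g/mol.
M(CO2) = 12.01 + 2(16.00) = 44.01 g/mol.
n(O2) = 101.50 g / 32.00 g/mol = 3.1719 mol.
From the equation the O2:CO2 mole ratio is 6:6, so n(CO2) = 3.1719 × 6/6 = 3.1719 mol.
Mass of CO2 = 3.1719 mol × 44.01 g/mol = 139.59 g.
This is the theoretical yield. Percent yield = 83.23 g / 139.59 g × 100% = 59.623%.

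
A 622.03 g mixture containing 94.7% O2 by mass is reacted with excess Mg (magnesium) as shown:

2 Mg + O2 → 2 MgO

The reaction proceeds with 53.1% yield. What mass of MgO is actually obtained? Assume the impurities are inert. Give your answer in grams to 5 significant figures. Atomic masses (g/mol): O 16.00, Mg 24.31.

Pure O2 available = 622.03 g × 0.947 = 589.062 g.
M(O2) = 2(16.00) = 32.00 g/mol.
M(MgO) = 24.31 + 16.00 = 40.31 g/mol.
n(O2) = 589.062 g / 32.00 g/mol = 18.4082 mol.
From the equation the O2:MgO mole ratio is 1:2, so n(MgO) = 18.4082 × 2/1 = 36.8164 mol.
Mass of MgO = 36.8164 mol × 40.31 g/mol = 1484.07 g.
Actual mass collected = 1484.07 g × 0.531 = 788.041 g.

788.04 g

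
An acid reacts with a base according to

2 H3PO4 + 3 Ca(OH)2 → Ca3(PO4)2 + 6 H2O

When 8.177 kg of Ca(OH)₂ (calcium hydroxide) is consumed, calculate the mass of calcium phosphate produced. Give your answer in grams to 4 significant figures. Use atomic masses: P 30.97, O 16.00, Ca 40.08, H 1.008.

M(Ca(OH)2) = 40.08 + 2(16.00) + 2(1.008) = 74.096 g/mol.
M(Ca3(PO4)2) = 3(40.08) + 2(30.97) + 8(16.00) = 310.18 g/mol.
Convert: 8.177 kg = 8177.0 g.
n(Ca(OH)2) = 8177.0 g / 74.096 g/mol = 110.36 mol.
From the equation the Ca(OH)2:Ca3(PO4)2 mole ratio is 3:1, so n(Ca3(PO4)2) = 110.36 × 1/3 = 36.786 mol.
Mass of Ca3(PO4)2 = 36.786 mol × 310.18 g/mol = 11410 g.

11410 g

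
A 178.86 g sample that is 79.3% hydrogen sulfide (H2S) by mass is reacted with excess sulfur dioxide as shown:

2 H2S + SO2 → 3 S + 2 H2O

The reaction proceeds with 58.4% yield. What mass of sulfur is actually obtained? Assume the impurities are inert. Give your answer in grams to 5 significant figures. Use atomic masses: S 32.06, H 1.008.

116.90 g

Pure H2S available = 178.86 g × 0.793 = 141.836 g.
M(H2S) = 2(1.008) + 32.06 = 34.076 g/mol.
M(S) = 32.06 g/mol.
n(H2S) = 141.836 g / 34.076 g/mol = 4.16234 mol.
From the equation the H2S:S mole ratio is 2:3, so n(S) = 4.16234 × 3/2 = 6.24351 mol.
Mass of S = 6.24351 mol × 32.06 g/mol = 200.167 g.
Actual mass collected = 200.167 g × 0.584 = 116.898 g.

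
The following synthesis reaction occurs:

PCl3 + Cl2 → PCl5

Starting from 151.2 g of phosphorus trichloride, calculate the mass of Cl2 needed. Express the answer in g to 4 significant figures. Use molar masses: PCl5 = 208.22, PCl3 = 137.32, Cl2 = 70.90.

78.07 g

n(PCl3) = 151.20 g / 137.32 g/mol = 1.1011 mol.
From the equation the PCl3:Cl2 mole ratio is 1:1, so n(Cl2) = 1.1011 × 1/1 = 1.1011 mol.
Mass of Cl2 = 1.1011 mol × 70.90 g/mol = 78.066 g.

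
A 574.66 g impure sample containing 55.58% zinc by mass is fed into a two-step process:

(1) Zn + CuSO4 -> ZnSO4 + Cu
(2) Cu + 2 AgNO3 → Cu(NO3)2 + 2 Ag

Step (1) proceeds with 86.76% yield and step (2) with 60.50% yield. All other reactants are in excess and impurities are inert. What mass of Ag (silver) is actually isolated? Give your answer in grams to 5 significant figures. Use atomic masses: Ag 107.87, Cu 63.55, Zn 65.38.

553.21 g

Pure Zn = 574.66 × 0.5558 = 319.396 g.
M(Zn) = 65.38 g/mol.
M(Ag) = 107.87 g/mol.
n(Zn) = 319.396 / 65.38 = 4.88523 mol.
Step 1 (Zn:Cu = 1:1): theoretical n(Cu) = 4.88523 mol; at 86.76% yield, n(Cu) = 4.23842 mol.
Step 2 (Cu:Ag = 1:2): theoretical n(Ag) = 8.47684 mol, so theoretical mass = 8.47684 × 107.87 = 914.397 g.
At 60.50% yield, actual mass of Ag = 914.397 × 0.6050 = 553.210 g.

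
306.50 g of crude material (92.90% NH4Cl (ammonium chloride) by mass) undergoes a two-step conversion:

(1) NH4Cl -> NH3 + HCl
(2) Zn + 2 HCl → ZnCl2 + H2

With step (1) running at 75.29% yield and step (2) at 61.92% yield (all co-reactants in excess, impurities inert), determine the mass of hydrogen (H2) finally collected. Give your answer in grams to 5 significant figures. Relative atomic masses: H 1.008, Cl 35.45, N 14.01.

Pure NH4Cl = 306.50 × 0.9290 = 284.739 g.
M(NH4Cl) = 14.01 + 4(1.008) + 35.45 = 53.492 g/mol.
M(H2) = 2(1.008) = 2.016 g/mol.
n(NH4Cl) = 284.739 / 53.492 = 5.32301 mol.
Step 1 (NH4Cl:HCl = 1:1): theoretical n(HCl) = 5.32301 mol; at 75.29% yield, n(HCl) = 4.00769 mol.
Step 2 (HCl:H2 = 2:1): theoretical n(H2) = 2.00385 mol, so theoretical mass = 2.00385 × 2.016 = 4.03976 g.
At 61.92% yield, actual mass of H2 = 4.03976 × 0.6192 = 2.50142 g.

2.5014 g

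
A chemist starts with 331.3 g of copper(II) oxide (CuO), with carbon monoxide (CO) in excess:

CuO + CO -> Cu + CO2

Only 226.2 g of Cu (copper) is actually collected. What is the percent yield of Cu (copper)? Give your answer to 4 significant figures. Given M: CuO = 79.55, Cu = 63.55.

85.47 %

n(CuO) = 331.30 g / 79.55 g/mol = 4.1647 mol.
From the equation the CuO:Cu mole ratio is 1:1, so n(Cu) = 4.1647 × 1/1 = 4.1647 mol.
Mass of Cu = 4.1647 mol × 63.55 g/mol = 264.67 g.
This is the theoretical yield. Percent yield = 226.2 g / 264.67 g × 100% = 85.466%.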